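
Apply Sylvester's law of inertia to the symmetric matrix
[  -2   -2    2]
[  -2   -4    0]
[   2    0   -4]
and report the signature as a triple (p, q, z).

Answer: (0, 2, 1)

Derivation:
step 0: pivot -2 → sign −
step 1: pivot -2 → sign −
step 2: row/col 2 already zero → sign 0
signature = (0, 2, 1)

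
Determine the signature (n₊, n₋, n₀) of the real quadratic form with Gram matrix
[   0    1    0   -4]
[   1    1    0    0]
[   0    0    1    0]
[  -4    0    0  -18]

Answer: (2, 2, 0)

Derivation:
step 0: pivot 1 → sign +
step 1: pivot -1 → sign −
step 2: pivot 1 → sign +
step 3: pivot -2 → sign −
signature = (2, 2, 0)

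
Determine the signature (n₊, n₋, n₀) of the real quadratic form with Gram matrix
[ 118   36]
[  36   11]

step 0: pivot 118 → sign +
step 1: pivot 1/59 → sign +
signature = (2, 0, 0)

Answer: (2, 0, 0)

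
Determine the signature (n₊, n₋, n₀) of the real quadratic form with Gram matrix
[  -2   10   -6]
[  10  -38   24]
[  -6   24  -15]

step 0: pivot -2 → sign −
step 1: pivot 12 → sign +
step 2: row/col 2 already zero → sign 0
signature = (1, 1, 1)

Answer: (1, 1, 1)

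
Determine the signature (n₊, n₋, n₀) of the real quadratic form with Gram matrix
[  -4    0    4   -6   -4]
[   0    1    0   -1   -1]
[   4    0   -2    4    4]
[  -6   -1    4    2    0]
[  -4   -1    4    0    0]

step 0: pivot -4 → sign −
step 1: pivot 1 → sign +
step 2: pivot 2 → sign +
step 3: pivot 8 → sign +
step 4: pivot -1/8 → sign −
signature = (3, 2, 0)

Answer: (3, 2, 0)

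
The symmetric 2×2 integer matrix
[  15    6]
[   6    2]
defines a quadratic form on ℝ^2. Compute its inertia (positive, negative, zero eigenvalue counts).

step 0: pivot 15 → sign +
step 1: pivot -2/5 → sign −
signature = (1, 1, 0)

Answer: (1, 1, 0)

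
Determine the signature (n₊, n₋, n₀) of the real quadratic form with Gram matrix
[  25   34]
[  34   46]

Answer: (1, 1, 0)

Derivation:
step 0: pivot 25 → sign +
step 1: pivot -6/25 → sign −
signature = (1, 1, 0)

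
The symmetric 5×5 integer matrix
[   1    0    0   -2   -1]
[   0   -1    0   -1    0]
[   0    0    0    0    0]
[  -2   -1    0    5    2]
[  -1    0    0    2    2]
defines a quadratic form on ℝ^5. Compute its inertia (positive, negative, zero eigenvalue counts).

Answer: (3, 1, 1)

Derivation:
step 0: pivot 1 → sign +
step 1: pivot -1 → sign −
step 2: pivot 2 → sign +
step 3: pivot 1 → sign +
step 4: row/col 4 already zero → sign 0
signature = (3, 1, 1)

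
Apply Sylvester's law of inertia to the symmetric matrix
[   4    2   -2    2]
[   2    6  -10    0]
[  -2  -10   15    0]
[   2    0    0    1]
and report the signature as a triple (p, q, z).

step 0: pivot 4 → sign +
step 1: pivot 5 → sign +
step 2: pivot -11/5 → sign −
step 3: pivot 1/11 → sign +
signature = (3, 1, 0)

Answer: (3, 1, 0)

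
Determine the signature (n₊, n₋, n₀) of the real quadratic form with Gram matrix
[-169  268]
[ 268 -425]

step 0: pivot -169 → sign −
step 1: pivot -1/169 → sign −
signature = (0, 2, 0)

Answer: (0, 2, 0)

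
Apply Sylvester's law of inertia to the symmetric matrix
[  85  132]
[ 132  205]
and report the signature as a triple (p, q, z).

Answer: (2, 0, 0)

Derivation:
step 0: pivot 85 → sign +
step 1: pivot 1/85 → sign +
signature = (2, 0, 0)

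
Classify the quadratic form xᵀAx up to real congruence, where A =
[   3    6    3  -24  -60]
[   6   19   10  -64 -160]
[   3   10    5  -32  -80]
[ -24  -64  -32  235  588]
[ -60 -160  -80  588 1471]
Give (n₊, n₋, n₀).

step 0: pivot 3 → sign +
step 1: pivot 7 → sign +
step 2: pivot -2/7 → sign −
step 3: pivot 11 → sign +
step 4: pivot -3/11 → sign −
signature = (3, 2, 0)

Answer: (3, 2, 0)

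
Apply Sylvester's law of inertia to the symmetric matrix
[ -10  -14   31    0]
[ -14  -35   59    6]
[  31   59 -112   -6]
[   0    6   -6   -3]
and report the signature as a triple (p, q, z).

Answer: (0, 4, 0)

Derivation:
step 0: pivot -10 → sign −
step 1: pivot -77/5 → sign −
step 2: pivot -15/154 → sign −
step 3: pivot -3/5 → sign −
signature = (0, 4, 0)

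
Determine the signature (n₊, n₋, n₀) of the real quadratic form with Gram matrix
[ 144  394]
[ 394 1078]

Answer: (1, 1, 0)

Derivation:
step 0: pivot 144 → sign +
step 1: pivot -1/36 → sign −
signature = (1, 1, 0)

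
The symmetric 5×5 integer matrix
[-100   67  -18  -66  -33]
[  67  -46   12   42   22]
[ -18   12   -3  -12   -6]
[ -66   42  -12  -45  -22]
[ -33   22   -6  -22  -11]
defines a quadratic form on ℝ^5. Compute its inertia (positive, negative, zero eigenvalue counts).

Answer: (2, 3, 0)

Derivation:
step 0: pivot -100 → sign −
step 1: pivot -111/100 → sign −
step 2: pivot 9/37 → sign +
step 3: pivot 3 → sign +
step 4: pivot -1/9 → sign −
signature = (2, 3, 0)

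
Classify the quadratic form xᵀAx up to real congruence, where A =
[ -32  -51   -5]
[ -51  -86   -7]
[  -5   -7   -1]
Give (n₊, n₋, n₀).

step 0: pivot -32 → sign −
step 1: pivot -151/32 → sign −
step 2: pivot -3/151 → sign −
signature = (0, 3, 0)

Answer: (0, 3, 0)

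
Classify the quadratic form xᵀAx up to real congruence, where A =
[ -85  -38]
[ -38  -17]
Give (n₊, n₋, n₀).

step 0: pivot -85 → sign −
step 1: pivot -1/85 → sign −
signature = (0, 2, 0)

Answer: (0, 2, 0)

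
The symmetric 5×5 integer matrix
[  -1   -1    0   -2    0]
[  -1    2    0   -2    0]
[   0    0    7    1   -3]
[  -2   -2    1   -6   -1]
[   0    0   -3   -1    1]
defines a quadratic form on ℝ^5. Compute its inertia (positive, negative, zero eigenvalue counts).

step 0: pivot -1 → sign −
step 1: pivot 3 → sign +
step 2: pivot 7 → sign +
step 3: pivot -15/7 → sign −
step 4: pivot -2/15 → sign −
signature = (2, 3, 0)

Answer: (2, 3, 0)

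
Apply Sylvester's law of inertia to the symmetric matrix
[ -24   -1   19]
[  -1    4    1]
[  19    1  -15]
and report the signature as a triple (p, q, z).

Answer: (2, 1, 0)

Derivation:
step 0: pivot -24 → sign −
step 1: pivot 97/24 → sign +
step 2: pivot 3/97 → sign +
signature = (2, 1, 0)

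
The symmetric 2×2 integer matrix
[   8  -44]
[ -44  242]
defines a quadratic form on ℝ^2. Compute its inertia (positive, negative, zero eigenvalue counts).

step 0: pivot 8 → sign +
step 1: row/col 1 already zero → sign 0
signature = (1, 0, 1)

Answer: (1, 0, 1)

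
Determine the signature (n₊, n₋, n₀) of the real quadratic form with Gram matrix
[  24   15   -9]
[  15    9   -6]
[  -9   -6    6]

Answer: (2, 1, 0)

Derivation:
step 0: pivot 24 → sign +
step 1: pivot -3/8 → sign −
step 2: pivot 3 → sign +
signature = (2, 1, 0)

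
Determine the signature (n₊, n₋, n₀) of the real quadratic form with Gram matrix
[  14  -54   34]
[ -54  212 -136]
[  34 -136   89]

step 0: pivot 14 → sign +
step 1: pivot 26/7 → sign +
step 2: pivot 1/13 → sign +
signature = (3, 0, 0)

Answer: (3, 0, 0)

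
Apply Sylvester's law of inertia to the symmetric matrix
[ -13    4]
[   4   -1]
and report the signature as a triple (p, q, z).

step 0: pivot -13 → sign −
step 1: pivot 3/13 → sign +
signature = (1, 1, 0)

Answer: (1, 1, 0)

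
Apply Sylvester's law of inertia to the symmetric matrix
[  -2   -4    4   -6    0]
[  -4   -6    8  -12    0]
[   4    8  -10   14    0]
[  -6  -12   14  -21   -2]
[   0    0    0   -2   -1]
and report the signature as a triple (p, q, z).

step 0: pivot -2 → sign −
step 1: pivot 2 → sign +
step 2: pivot -2 → sign −
step 3: pivot -1 → sign −
step 4: pivot 3 → sign +
signature = (2, 3, 0)

Answer: (2, 3, 0)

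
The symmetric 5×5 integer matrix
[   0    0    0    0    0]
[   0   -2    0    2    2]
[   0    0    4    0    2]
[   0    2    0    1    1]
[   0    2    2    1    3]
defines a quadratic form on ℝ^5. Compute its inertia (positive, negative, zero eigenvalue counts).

Answer: (3, 1, 1)

Derivation:
step 0: pivot -2 → sign −
step 1: pivot 4 → sign +
step 2: pivot 3 → sign +
step 3: pivot 1 → sign +
step 4: row/col 4 already zero → sign 0
signature = (3, 1, 1)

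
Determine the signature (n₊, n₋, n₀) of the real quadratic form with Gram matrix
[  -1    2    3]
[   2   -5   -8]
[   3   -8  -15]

Answer: (0, 3, 0)

Derivation:
step 0: pivot -1 → sign −
step 1: pivot -1 → sign −
step 2: pivot -2 → sign −
signature = (0, 3, 0)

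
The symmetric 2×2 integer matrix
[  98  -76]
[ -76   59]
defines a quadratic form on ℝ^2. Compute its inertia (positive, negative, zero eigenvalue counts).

step 0: pivot 98 → sign +
step 1: pivot 3/49 → sign +
signature = (2, 0, 0)

Answer: (2, 0, 0)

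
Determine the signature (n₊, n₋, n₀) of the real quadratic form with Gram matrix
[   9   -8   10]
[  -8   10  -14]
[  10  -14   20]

Answer: (2, 1, 0)

Derivation:
step 0: pivot 9 → sign +
step 1: pivot 26/9 → sign +
step 2: pivot -2/13 → sign −
signature = (2, 1, 0)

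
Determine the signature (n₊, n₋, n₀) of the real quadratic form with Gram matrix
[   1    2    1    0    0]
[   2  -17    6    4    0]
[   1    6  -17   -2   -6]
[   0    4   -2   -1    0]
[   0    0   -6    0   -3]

step 0: pivot 1 → sign +
step 1: pivot -21 → sign −
step 2: pivot -362/21 → sign −
step 3: pivot -27/181 → sign −
step 4: pivot 1/3 → sign +
signature = (2, 3, 0)

Answer: (2, 3, 0)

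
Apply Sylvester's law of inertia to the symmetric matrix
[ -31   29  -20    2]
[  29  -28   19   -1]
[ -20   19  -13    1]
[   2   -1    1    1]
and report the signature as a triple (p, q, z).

step 0: pivot -31 → sign −
step 1: pivot -27/31 → sign −
step 2: pivot 2 → sign +
step 3: row/col 3 already zero → sign 0
signature = (1, 2, 1)

Answer: (1, 2, 1)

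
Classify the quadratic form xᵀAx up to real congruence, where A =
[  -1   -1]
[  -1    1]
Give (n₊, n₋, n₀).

Answer: (1, 1, 0)

Derivation:
step 0: pivot -1 → sign −
step 1: pivot 2 → sign +
signature = (1, 1, 0)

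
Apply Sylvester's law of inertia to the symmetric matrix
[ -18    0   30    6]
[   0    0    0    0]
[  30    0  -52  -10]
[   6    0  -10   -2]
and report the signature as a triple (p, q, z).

Answer: (0, 2, 2)

Derivation:
step 0: pivot -18 → sign −
step 1: pivot -2 → sign −
step 2: row/col 2 already zero → sign 0
step 3: row/col 3 already zero → sign 0
signature = (0, 2, 2)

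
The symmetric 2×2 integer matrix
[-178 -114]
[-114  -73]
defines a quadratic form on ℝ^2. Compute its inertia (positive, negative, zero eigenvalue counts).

Answer: (1, 1, 0)

Derivation:
step 0: pivot -178 → sign −
step 1: pivot 1/89 → sign +
signature = (1, 1, 0)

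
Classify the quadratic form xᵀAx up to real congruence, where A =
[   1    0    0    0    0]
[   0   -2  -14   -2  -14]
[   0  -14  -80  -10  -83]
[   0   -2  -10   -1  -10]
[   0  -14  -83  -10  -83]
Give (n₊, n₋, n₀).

Answer: (3, 2, 0)

Derivation:
step 0: pivot 1 → sign +
step 1: pivot -2 → sign −
step 2: pivot 18 → sign +
step 3: pivot 1/9 → sign +
step 4: pivot -3/2 → sign −
signature = (3, 2, 0)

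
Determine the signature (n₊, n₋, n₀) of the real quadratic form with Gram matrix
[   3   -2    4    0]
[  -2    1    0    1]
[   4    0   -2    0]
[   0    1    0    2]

Answer: (3, 1, 0)

Derivation:
step 0: pivot 3 → sign +
step 1: pivot -1/3 → sign −
step 2: pivot 14 → sign +
step 3: pivot 3/7 → sign +
signature = (3, 1, 0)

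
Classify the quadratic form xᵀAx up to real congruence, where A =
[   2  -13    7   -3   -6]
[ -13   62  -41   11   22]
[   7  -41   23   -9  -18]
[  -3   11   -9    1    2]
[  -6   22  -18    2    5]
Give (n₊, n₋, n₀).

Answer: (2, 3, 0)

Derivation:
step 0: pivot 2 → sign +
step 1: pivot -45/2 → sign −
step 2: pivot -3/5 → sign −
step 3: pivot -2/9 → sign −
step 4: pivot 1 → sign +
signature = (2, 3, 0)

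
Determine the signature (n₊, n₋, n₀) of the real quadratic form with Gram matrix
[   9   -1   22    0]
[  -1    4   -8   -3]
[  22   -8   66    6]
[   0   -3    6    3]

Answer: (3, 0, 1)

Derivation:
step 0: pivot 9 → sign +
step 1: pivot 35/9 → sign +
step 2: pivot 30/7 → sign +
step 3: row/col 3 already zero → sign 0
signature = (3, 0, 1)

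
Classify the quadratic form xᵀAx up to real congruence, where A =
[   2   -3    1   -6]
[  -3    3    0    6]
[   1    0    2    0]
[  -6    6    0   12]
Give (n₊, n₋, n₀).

Answer: (2, 1, 1)

Derivation:
step 0: pivot 2 → sign +
step 1: pivot -3/2 → sign −
step 2: pivot 3 → sign +
step 3: row/col 3 already zero → sign 0
signature = (2, 1, 1)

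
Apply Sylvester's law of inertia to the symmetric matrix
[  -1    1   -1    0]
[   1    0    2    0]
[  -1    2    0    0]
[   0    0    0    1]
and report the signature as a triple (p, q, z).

step 0: pivot -1 → sign −
step 1: pivot 1 → sign +
step 2: pivot 1 → sign +
step 3: row/col 3 already zero → sign 0
signature = (2, 1, 1)

Answer: (2, 1, 1)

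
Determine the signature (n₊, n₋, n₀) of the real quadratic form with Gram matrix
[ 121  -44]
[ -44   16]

Answer: (1, 0, 1)

Derivation:
step 0: pivot 121 → sign +
step 1: row/col 1 already zero → sign 0
signature = (1, 0, 1)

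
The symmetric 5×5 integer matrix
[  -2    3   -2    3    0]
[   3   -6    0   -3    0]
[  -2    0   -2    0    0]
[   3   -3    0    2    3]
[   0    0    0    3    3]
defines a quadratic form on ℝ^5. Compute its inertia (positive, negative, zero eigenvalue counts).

Answer: (2, 3, 0)

Derivation:
step 0: pivot -2 → sign −
step 1: pivot -3/2 → sign −
step 2: pivot 6 → sign +
step 3: pivot 2 → sign +
step 4: pivot -3/2 → sign −
signature = (2, 3, 0)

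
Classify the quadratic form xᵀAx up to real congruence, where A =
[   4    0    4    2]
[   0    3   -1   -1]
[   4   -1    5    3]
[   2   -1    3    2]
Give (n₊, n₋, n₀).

step 0: pivot 4 → sign +
step 1: pivot 3 → sign +
step 2: pivot 2/3 → sign +
step 3: row/col 3 already zero → sign 0
signature = (3, 0, 1)

Answer: (3, 0, 1)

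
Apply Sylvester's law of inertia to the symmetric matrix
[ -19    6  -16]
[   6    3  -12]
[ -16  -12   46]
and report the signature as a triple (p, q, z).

Answer: (2, 1, 0)

Derivation:
step 0: pivot -19 → sign −
step 1: pivot 93/19 → sign +
step 2: pivot 2/31 → sign +
signature = (2, 1, 0)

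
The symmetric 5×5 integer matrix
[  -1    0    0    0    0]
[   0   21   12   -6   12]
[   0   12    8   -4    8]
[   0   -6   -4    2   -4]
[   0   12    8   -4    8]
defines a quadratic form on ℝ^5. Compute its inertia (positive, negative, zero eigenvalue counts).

step 0: pivot -1 → sign −
step 1: pivot 21 → sign +
step 2: pivot 8/7 → sign +
step 3: row/col 3 already zero → sign 0
step 4: row/col 4 already zero → sign 0
signature = (2, 1, 2)

Answer: (2, 1, 2)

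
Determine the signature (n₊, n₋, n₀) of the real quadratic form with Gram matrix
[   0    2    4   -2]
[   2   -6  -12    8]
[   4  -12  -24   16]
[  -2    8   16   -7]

step 0: pivot -6 → sign −
step 1: pivot 2/3 → sign +
step 2: pivot 3 → sign +
step 3: row/col 3 already zero → sign 0
signature = (2, 1, 1)

Answer: (2, 1, 1)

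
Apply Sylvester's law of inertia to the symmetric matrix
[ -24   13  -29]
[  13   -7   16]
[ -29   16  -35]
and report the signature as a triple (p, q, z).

Answer: (1, 2, 0)

Derivation:
step 0: pivot -24 → sign −
step 1: pivot 1/24 → sign +
step 2: pivot -2 → sign −
signature = (1, 2, 0)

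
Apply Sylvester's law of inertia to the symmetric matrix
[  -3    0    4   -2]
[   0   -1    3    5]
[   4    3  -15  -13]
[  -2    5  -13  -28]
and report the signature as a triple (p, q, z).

step 0: pivot -3 → sign −
step 1: pivot -1 → sign −
step 2: pivot -2/3 → sign −
step 3: pivot -1 → sign −
signature = (0, 4, 0)

Answer: (0, 4, 0)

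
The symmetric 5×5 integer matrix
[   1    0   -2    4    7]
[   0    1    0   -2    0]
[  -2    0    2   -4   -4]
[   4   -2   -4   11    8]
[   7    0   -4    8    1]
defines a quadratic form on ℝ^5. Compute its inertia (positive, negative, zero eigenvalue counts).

Answer: (3, 2, 0)

Derivation:
step 0: pivot 1 → sign +
step 1: pivot 1 → sign +
step 2: pivot -2 → sign −
step 3: pivot -1 → sign −
step 4: pivot 2 → sign +
signature = (3, 2, 0)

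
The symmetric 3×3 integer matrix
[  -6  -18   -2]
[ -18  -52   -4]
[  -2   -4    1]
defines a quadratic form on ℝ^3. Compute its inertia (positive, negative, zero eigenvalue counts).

Answer: (1, 2, 0)

Derivation:
step 0: pivot -6 → sign −
step 1: pivot 2 → sign +
step 2: pivot -1/3 → sign −
signature = (1, 2, 0)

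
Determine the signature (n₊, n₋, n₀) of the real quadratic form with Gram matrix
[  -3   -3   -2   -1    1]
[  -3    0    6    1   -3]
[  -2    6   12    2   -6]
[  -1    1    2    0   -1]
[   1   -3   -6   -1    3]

step 0: pivot -3 → sign −
step 1: pivot 3 → sign +
step 2: pivot -8 → sign −
step 3: pivot -1/9 → sign −
step 4: row/col 4 already zero → sign 0
signature = (1, 3, 1)

Answer: (1, 3, 1)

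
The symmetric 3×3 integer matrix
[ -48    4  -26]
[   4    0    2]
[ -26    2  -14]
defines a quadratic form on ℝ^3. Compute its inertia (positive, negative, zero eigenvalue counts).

step 0: pivot -48 → sign −
step 1: pivot 1/3 → sign +
step 2: row/col 2 already zero → sign 0
signature = (1, 1, 1)

Answer: (1, 1, 1)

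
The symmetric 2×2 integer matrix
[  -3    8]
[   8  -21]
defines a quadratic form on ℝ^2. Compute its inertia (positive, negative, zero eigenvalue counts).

step 0: pivot -3 → sign −
step 1: pivot 1/3 → sign +
signature = (1, 1, 0)

Answer: (1, 1, 0)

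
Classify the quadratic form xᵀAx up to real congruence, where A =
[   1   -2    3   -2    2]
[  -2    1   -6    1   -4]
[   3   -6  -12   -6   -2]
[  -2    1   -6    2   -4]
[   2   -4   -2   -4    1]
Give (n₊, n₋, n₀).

Answer: (3, 2, 0)

Derivation:
step 0: pivot 1 → sign +
step 1: pivot -3 → sign −
step 2: pivot -21 → sign −
step 3: pivot 1 → sign +
step 4: pivot 1/21 → sign +
signature = (3, 2, 0)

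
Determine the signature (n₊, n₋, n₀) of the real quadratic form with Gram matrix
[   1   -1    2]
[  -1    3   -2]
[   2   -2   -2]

Answer: (2, 1, 0)

Derivation:
step 0: pivot 1 → sign +
step 1: pivot 2 → sign +
step 2: pivot -6 → sign −
signature = (2, 1, 0)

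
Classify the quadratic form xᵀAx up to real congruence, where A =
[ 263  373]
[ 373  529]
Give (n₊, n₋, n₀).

step 0: pivot 263 → sign +
step 1: pivot -2/263 → sign −
signature = (1, 1, 0)

Answer: (1, 1, 0)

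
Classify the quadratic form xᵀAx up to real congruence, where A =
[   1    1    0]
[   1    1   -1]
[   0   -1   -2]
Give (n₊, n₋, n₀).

step 0: pivot 1 → sign +
step 1: pivot -2 → sign −
step 2: pivot 1/2 → sign +
signature = (2, 1, 0)

Answer: (2, 1, 0)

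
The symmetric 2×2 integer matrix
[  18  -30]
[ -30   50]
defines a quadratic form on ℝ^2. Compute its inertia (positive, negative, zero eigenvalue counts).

step 0: pivot 18 → sign +
step 1: row/col 1 already zero → sign 0
signature = (1, 0, 1)

Answer: (1, 0, 1)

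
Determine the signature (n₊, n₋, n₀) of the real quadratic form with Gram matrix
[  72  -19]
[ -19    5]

step 0: pivot 72 → sign +
step 1: pivot -1/72 → sign −
signature = (1, 1, 0)

Answer: (1, 1, 0)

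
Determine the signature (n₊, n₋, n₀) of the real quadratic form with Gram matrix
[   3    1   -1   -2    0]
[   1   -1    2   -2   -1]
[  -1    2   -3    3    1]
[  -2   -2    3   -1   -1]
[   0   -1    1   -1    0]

Answer: (2, 2, 1)

Derivation:
step 0: pivot 3 → sign +
step 1: pivot -4/3 → sign −
step 2: pivot 3/4 → sign +
step 3: pivot -1 → sign −
step 4: row/col 4 already zero → sign 0
signature = (2, 2, 1)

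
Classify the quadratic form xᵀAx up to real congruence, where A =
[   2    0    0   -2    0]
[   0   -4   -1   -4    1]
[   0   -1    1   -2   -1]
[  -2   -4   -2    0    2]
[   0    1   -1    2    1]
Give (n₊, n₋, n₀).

step 0: pivot 2 → sign +
step 1: pivot -4 → sign −
step 2: pivot 5/4 → sign +
step 3: pivot 6/5 → sign +
step 4: row/col 4 already zero → sign 0
signature = (3, 1, 1)

Answer: (3, 1, 1)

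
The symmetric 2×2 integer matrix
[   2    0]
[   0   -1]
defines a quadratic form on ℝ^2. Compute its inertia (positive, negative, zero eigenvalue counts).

Answer: (1, 1, 0)

Derivation:
step 0: pivot 2 → sign +
step 1: pivot -1 → sign −
signature = (1, 1, 0)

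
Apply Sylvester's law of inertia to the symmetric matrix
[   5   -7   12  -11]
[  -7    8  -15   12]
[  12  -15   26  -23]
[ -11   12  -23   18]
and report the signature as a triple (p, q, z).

Answer: (2, 2, 0)

Derivation:
step 0: pivot 5 → sign +
step 1: pivot -9/5 → sign −
step 2: pivot -1 → sign −
step 3: pivot 2/9 → sign +
signature = (2, 2, 0)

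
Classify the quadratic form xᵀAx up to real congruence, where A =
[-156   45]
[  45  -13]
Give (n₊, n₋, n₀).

Answer: (0, 2, 0)

Derivation:
step 0: pivot -156 → sign −
step 1: pivot -1/52 → sign −
signature = (0, 2, 0)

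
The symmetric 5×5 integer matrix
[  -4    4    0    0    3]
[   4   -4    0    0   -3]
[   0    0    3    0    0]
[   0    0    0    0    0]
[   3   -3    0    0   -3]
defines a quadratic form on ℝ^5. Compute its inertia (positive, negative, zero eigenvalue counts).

step 0: pivot -4 → sign −
step 1: pivot 3 → sign +
step 2: pivot -3/4 → sign −
step 3: row/col 3 already zero → sign 0
step 4: row/col 4 already zero → sign 0
signature = (1, 2, 2)

Answer: (1, 2, 2)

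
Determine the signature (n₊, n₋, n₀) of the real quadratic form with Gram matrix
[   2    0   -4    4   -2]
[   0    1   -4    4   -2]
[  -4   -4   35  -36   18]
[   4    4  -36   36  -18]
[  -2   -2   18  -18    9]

step 0: pivot 2 → sign +
step 1: pivot 1 → sign +
step 2: pivot 11 → sign +
step 3: pivot -12/11 → sign −
step 4: row/col 4 already zero → sign 0
signature = (3, 1, 1)

Answer: (3, 1, 1)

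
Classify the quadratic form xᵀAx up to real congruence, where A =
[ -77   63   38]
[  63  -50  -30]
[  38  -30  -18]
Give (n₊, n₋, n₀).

step 0: pivot -77 → sign −
step 1: pivot 17/11 → sign +
step 2: pivot -2/119 → sign −
signature = (1, 2, 0)

Answer: (1, 2, 0)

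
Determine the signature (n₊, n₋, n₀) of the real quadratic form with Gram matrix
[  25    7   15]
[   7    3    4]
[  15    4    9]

step 0: pivot 25 → sign +
step 1: pivot 26/25 → sign +
step 2: pivot -1/26 → sign −
signature = (2, 1, 0)

Answer: (2, 1, 0)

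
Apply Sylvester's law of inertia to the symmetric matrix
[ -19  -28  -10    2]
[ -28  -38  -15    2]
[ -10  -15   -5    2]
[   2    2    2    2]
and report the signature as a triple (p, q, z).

Answer: (2, 2, 0)

Derivation:
step 0: pivot -19 → sign −
step 1: pivot 62/19 → sign +
step 2: pivot 15/62 → sign +
step 3: pivot -6/5 → sign −
signature = (2, 2, 0)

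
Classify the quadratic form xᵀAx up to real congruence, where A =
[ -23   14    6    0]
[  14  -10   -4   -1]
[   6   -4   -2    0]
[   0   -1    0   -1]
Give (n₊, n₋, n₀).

step 0: pivot -23 → sign −
step 1: pivot -34/23 → sign −
step 2: pivot -6/17 → sign −
step 3: pivot -1/6 → sign −
signature = (0, 4, 0)

Answer: (0, 4, 0)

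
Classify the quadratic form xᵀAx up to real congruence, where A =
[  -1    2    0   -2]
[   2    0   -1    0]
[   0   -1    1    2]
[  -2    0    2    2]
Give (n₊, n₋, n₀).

step 0: pivot -1 → sign −
step 1: pivot 4 → sign +
step 2: pivot 3/4 → sign +
step 3: pivot 2/3 → sign +
signature = (3, 1, 0)

Answer: (3, 1, 0)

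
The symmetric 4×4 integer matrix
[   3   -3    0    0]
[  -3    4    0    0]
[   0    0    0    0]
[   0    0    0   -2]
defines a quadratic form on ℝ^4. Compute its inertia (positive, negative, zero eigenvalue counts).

Answer: (2, 1, 1)

Derivation:
step 0: pivot 3 → sign +
step 1: pivot 1 → sign +
step 2: pivot -2 → sign −
step 3: row/col 3 already zero → sign 0
signature = (2, 1, 1)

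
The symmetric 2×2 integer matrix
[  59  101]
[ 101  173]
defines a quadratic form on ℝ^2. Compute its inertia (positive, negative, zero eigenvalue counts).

step 0: pivot 59 → sign +
step 1: pivot 6/59 → sign +
signature = (2, 0, 0)

Answer: (2, 0, 0)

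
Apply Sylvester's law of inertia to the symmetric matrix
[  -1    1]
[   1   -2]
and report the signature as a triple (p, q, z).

Answer: (0, 2, 0)

Derivation:
step 0: pivot -1 → sign −
step 1: pivot -1 → sign −
signature = (0, 2, 0)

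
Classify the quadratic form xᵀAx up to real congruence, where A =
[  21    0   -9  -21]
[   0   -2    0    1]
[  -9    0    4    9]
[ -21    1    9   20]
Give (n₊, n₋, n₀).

step 0: pivot 21 → sign +
step 1: pivot -2 → sign −
step 2: pivot 1/7 → sign +
step 3: pivot -1/2 → sign −
signature = (2, 2, 0)

Answer: (2, 2, 0)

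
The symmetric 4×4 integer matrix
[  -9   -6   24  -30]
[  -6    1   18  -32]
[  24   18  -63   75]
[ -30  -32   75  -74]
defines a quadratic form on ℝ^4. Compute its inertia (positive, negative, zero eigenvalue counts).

Answer: (2, 2, 0)

Derivation:
step 0: pivot -9 → sign −
step 1: pivot 5 → sign +
step 2: pivot 1/5 → sign +
step 3: pivot -3 → sign −
signature = (2, 2, 0)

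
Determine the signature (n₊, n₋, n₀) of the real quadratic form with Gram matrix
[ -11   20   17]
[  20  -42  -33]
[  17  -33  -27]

Answer: (1, 2, 0)

Derivation:
step 0: pivot -11 → sign −
step 1: pivot -62/11 → sign −
step 2: pivot 3/62 → sign +
signature = (1, 2, 0)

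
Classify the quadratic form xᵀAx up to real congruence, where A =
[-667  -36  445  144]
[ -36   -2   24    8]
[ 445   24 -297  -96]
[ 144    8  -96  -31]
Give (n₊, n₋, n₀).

step 0: pivot -667 → sign −
step 1: pivot -38/667 → sign −
step 2: pivot -2/19 → sign −
step 3: pivot 1 → sign +
signature = (1, 3, 0)

Answer: (1, 3, 0)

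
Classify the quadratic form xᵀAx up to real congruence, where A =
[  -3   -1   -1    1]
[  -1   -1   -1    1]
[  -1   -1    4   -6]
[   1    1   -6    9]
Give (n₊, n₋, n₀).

Answer: (2, 2, 0)

Derivation:
step 0: pivot -3 → sign −
step 1: pivot -2/3 → sign −
step 2: pivot 5 → sign +
step 3: pivot 1/5 → sign +
signature = (2, 2, 0)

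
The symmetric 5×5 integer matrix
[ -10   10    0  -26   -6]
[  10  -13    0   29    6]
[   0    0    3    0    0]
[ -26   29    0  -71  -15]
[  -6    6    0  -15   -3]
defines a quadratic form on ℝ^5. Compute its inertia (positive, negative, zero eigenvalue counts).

Answer: (2, 3, 0)

Derivation:
step 0: pivot -10 → sign −
step 1: pivot -3 → sign −
step 2: pivot 3 → sign +
step 3: pivot -2/5 → sign −
step 4: pivot 3/2 → sign +
signature = (2, 3, 0)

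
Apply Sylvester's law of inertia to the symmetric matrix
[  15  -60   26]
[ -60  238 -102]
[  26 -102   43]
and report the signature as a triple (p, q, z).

step 0: pivot 15 → sign +
step 1: pivot -2 → sign −
step 2: pivot -1/15 → sign −
signature = (1, 2, 0)

Answer: (1, 2, 0)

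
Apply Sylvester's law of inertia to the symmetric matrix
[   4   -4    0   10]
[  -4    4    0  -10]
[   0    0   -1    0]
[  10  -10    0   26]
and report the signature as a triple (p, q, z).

step 0: pivot 4 → sign +
step 1: pivot -1 → sign −
step 2: pivot 1 → sign +
step 3: row/col 3 already zero → sign 0
signature = (2, 1, 1)

Answer: (2, 1, 1)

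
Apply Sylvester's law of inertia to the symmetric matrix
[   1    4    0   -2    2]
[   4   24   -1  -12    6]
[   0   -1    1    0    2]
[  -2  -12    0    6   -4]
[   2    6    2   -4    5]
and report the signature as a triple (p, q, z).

Answer: (3, 2, 0)

Derivation:
step 0: pivot 1 → sign +
step 1: pivot 8 → sign +
step 2: pivot 7/8 → sign +
step 3: pivot -2/7 → sign −
step 4: pivot -3 → sign −
signature = (3, 2, 0)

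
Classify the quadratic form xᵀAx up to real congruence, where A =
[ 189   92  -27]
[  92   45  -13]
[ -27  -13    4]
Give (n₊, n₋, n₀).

Answer: (3, 0, 0)

Derivation:
step 0: pivot 189 → sign +
step 1: pivot 41/189 → sign +
step 2: pivot 2/41 → sign +
signature = (3, 0, 0)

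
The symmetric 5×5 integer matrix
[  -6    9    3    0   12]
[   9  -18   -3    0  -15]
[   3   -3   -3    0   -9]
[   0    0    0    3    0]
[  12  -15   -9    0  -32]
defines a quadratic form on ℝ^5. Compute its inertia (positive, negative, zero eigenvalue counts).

step 0: pivot -6 → sign −
step 1: pivot -9/2 → sign −
step 2: pivot -1 → sign −
step 3: pivot 3 → sign +
step 4: pivot -2 → sign −
signature = (1, 4, 0)

Answer: (1, 4, 0)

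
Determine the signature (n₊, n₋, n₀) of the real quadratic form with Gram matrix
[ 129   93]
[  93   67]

step 0: pivot 129 → sign +
step 1: pivot -2/43 → sign −
signature = (1, 1, 0)

Answer: (1, 1, 0)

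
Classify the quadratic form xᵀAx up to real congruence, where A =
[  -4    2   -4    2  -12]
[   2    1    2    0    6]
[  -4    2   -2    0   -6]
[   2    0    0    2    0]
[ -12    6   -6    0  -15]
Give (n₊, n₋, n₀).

step 0: pivot -4 → sign −
step 1: pivot 2 → sign +
step 2: pivot 2 → sign +
step 3: pivot 1/2 → sign +
step 4: pivot 3 → sign +
signature = (4, 1, 0)

Answer: (4, 1, 0)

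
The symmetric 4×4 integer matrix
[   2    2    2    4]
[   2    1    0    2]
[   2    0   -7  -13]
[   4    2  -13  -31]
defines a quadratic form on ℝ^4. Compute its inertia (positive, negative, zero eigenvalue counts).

step 0: pivot 2 → sign +
step 1: pivot -1 → sign −
step 2: pivot -5 → sign −
step 3: pivot -6/5 → sign −
signature = (1, 3, 0)

Answer: (1, 3, 0)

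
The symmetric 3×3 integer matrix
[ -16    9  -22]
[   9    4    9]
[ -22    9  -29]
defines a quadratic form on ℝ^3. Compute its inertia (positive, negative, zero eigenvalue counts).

Answer: (1, 2, 0)

Derivation:
step 0: pivot -16 → sign −
step 1: pivot 145/16 → sign +
step 2: pivot -1/145 → sign −
signature = (1, 2, 0)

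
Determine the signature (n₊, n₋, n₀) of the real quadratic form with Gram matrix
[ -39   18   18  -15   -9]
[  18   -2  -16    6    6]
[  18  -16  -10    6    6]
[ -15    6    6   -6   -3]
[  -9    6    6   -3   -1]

step 0: pivot -39 → sign −
step 1: pivot 82/13 → sign +
step 2: pivot -454/41 → sign −
step 3: pivot 3/227 → sign +
step 4: pivot 2 → sign +
signature = (3, 2, 0)

Answer: (3, 2, 0)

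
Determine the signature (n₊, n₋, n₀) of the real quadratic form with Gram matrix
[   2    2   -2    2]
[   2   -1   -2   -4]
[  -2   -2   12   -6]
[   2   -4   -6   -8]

step 0: pivot 2 → sign +
step 1: pivot -3 → sign −
step 2: pivot 10 → sign +
step 3: pivot 2/5 → sign +
signature = (3, 1, 0)

Answer: (3, 1, 0)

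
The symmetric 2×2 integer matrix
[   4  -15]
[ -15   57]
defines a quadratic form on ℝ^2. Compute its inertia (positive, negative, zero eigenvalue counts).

Answer: (2, 0, 0)

Derivation:
step 0: pivot 4 → sign +
step 1: pivot 3/4 → sign +
signature = (2, 0, 0)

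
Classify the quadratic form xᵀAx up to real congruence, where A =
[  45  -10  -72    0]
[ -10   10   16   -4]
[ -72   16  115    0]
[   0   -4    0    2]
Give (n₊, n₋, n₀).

step 0: pivot 45 → sign +
step 1: pivot 70/9 → sign +
step 2: pivot -1/5 → sign −
step 3: pivot -2/35 → sign −
signature = (2, 2, 0)

Answer: (2, 2, 0)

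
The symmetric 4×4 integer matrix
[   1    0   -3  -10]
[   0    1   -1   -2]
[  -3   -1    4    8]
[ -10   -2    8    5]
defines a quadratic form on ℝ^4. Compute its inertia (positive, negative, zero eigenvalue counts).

Answer: (2, 2, 0)

Derivation:
step 0: pivot 1 → sign +
step 1: pivot 1 → sign +
step 2: pivot -6 → sign −
step 3: pivot -3 → sign −
signature = (2, 2, 0)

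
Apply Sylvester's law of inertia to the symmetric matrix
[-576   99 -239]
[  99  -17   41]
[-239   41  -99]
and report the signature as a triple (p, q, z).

step 0: pivot -576 → sign −
step 1: pivot 1/64 → sign +
step 2: pivot -2/9 → sign −
signature = (1, 2, 0)

Answer: (1, 2, 0)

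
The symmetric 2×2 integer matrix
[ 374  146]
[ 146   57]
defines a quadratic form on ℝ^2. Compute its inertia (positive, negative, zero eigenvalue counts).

Answer: (2, 0, 0)

Derivation:
step 0: pivot 374 → sign +
step 1: pivot 1/187 → sign +
signature = (2, 0, 0)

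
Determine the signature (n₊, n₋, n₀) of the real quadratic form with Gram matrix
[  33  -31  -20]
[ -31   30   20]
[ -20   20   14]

Answer: (3, 0, 0)

Derivation:
step 0: pivot 33 → sign +
step 1: pivot 29/33 → sign +
step 2: pivot 6/29 → sign +
signature = (3, 0, 0)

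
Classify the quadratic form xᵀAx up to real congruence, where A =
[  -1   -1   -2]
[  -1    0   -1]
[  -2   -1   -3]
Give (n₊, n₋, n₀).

Answer: (1, 1, 1)

Derivation:
step 0: pivot -1 → sign −
step 1: pivot 1 → sign +
step 2: row/col 2 already zero → sign 0
signature = (1, 1, 1)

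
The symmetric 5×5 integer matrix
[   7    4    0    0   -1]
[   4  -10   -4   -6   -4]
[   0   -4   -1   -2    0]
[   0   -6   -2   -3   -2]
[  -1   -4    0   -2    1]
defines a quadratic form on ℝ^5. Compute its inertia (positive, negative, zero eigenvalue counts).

Answer: (2, 3, 0)

Derivation:
step 0: pivot 7 → sign +
step 1: pivot -86/7 → sign −
step 2: pivot 13/43 → sign +
step 3: pivot -1/13 → sign −
step 4: pivot -2 → sign −
signature = (2, 3, 0)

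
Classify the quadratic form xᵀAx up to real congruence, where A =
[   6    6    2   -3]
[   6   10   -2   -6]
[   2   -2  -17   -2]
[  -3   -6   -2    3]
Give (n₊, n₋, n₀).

step 0: pivot 6 → sign +
step 1: pivot 4 → sign +
step 2: pivot -65/3 → sign −
step 3: pivot -3/260 → sign −
signature = (2, 2, 0)

Answer: (2, 2, 0)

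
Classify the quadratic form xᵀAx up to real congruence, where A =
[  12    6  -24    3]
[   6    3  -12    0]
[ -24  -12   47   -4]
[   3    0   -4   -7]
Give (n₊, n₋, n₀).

Answer: (2, 2, 0)

Derivation:
step 0: pivot 12 → sign +
step 1: pivot -1 → sign −
step 2: pivot -15/4 → sign −
step 3: pivot 3/5 → sign +
signature = (2, 2, 0)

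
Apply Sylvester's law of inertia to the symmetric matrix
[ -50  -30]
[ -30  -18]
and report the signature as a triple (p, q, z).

Answer: (0, 1, 1)

Derivation:
step 0: pivot -50 → sign −
step 1: row/col 1 already zero → sign 0
signature = (0, 1, 1)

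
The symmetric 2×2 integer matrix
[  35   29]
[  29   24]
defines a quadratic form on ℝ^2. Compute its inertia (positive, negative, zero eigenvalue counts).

Answer: (1, 1, 0)

Derivation:
step 0: pivot 35 → sign +
step 1: pivot -1/35 → sign −
signature = (1, 1, 0)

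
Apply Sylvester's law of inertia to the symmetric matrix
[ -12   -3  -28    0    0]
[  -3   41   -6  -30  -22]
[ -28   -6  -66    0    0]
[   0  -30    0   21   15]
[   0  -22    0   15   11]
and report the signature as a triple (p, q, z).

Answer: (2, 3, 0)

Derivation:
step 0: pivot -12 → sign −
step 1: pivot 167/4 → sign +
step 2: pivot -346/501 → sign −
step 3: pivot 33/173 → sign +
step 4: pivot -6/11 → sign −
signature = (2, 3, 0)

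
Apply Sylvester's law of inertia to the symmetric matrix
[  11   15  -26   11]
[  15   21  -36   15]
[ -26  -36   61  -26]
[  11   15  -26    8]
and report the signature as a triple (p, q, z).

Answer: (2, 2, 0)

Derivation:
step 0: pivot 11 → sign +
step 1: pivot 6/11 → sign +
step 2: pivot -1 → sign −
step 3: pivot -3 → sign −
signature = (2, 2, 0)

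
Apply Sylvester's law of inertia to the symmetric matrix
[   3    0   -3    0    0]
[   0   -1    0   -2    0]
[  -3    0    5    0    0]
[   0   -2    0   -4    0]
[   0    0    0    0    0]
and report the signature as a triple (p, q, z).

Answer: (2, 1, 2)

Derivation:
step 0: pivot 3 → sign +
step 1: pivot -1 → sign −
step 2: pivot 2 → sign +
step 3: row/col 3 already zero → sign 0
step 4: row/col 4 already zero → sign 0
signature = (2, 1, 2)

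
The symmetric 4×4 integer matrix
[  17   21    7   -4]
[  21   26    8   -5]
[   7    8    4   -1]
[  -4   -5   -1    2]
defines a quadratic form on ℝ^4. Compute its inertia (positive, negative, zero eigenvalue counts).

step 0: pivot 17 → sign +
step 1: pivot 1/17 → sign +
step 2: pivot -6 → sign −
step 3: pivot 1 → sign +
signature = (3, 1, 0)

Answer: (3, 1, 0)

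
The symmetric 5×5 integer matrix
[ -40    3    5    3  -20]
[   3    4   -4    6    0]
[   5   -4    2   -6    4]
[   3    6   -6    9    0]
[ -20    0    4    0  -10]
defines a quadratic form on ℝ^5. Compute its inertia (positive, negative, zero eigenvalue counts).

Answer: (2, 3, 0)

Derivation:
step 0: pivot -40 → sign −
step 1: pivot 169/40 → sign +
step 2: pivot -82/169 → sign −
step 3: pivot 9/41 → sign +
step 4: pivot -2 → sign −
signature = (2, 3, 0)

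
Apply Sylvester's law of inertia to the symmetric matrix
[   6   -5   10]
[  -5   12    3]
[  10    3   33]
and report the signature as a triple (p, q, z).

Answer: (2, 1, 0)

Derivation:
step 0: pivot 6 → sign +
step 1: pivot 47/6 → sign +
step 2: pivot -3/47 → sign −
signature = (2, 1, 0)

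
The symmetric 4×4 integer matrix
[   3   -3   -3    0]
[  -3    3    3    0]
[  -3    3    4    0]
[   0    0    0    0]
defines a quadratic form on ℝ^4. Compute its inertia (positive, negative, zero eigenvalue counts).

step 0: pivot 3 → sign +
step 1: pivot 1 → sign +
step 2: row/col 2 already zero → sign 0
step 3: row/col 3 already zero → sign 0
signature = (2, 0, 2)

Answer: (2, 0, 2)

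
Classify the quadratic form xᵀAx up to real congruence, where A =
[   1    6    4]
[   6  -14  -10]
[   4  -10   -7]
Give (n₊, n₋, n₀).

step 0: pivot 1 → sign +
step 1: pivot -50 → sign −
step 2: pivot 3/25 → sign +
signature = (2, 1, 0)

Answer: (2, 1, 0)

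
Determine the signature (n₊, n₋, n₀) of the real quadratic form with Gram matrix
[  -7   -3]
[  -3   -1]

Answer: (1, 1, 0)

Derivation:
step 0: pivot -7 → sign −
step 1: pivot 2/7 → sign +
signature = (1, 1, 0)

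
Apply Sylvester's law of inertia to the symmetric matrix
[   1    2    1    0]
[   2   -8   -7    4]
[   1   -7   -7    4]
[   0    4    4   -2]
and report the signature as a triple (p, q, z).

step 0: pivot 1 → sign +
step 1: pivot -12 → sign −
step 2: pivot -5/4 → sign −
step 3: pivot 2/15 → sign +
signature = (2, 2, 0)

Answer: (2, 2, 0)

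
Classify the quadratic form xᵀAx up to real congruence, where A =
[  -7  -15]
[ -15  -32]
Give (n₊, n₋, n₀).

step 0: pivot -7 → sign −
step 1: pivot 1/7 → sign +
signature = (1, 1, 0)

Answer: (1, 1, 0)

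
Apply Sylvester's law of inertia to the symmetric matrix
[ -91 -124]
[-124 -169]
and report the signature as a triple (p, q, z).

Answer: (0, 2, 0)

Derivation:
step 0: pivot -91 → sign −
step 1: pivot -3/91 → sign −
signature = (0, 2, 0)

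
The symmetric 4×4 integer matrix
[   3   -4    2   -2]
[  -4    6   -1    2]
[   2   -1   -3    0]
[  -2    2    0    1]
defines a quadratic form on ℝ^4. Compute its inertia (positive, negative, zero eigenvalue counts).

step 0: pivot 3 → sign +
step 1: pivot 2/3 → sign +
step 2: pivot -17/2 → sign −
step 3: pivot 1/17 → sign +
signature = (3, 1, 0)

Answer: (3, 1, 0)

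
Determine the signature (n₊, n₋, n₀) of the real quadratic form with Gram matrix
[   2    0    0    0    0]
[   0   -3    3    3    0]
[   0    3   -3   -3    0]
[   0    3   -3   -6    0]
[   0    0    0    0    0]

Answer: (1, 2, 2)

Derivation:
step 0: pivot 2 → sign +
step 1: pivot -3 → sign −
step 2: pivot -3 → sign −
step 3: row/col 3 already zero → sign 0
step 4: row/col 4 already zero → sign 0
signature = (1, 2, 2)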